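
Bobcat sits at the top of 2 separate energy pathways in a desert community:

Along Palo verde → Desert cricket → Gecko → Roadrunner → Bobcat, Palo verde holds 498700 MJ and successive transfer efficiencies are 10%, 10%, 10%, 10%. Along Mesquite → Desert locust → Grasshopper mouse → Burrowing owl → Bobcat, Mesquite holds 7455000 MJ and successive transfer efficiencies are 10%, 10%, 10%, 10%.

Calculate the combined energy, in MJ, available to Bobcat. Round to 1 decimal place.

Via Palo verde: 498700 × 0.1 × 0.1 × 0.1 × 0.1 = 49.87 MJ
Via Mesquite: 7455000 × 0.1 × 0.1 × 0.1 × 0.1 = 745.5 MJ
Total at Bobcat: 49.87 + 745.5 = 795.37 MJ

795.4 MJ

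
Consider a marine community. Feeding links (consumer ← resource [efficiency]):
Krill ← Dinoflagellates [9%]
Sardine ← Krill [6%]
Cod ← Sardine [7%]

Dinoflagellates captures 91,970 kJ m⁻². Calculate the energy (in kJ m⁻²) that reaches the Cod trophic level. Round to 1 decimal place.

34.8 kJ m⁻²

Krill: 91970 × 0.09 = 8277.3 kJ m⁻²
Sardine: 8277.3 × 0.06 = 496.638 kJ m⁻²
Cod: 496.638 × 0.07 = 34.76466 kJ m⁻²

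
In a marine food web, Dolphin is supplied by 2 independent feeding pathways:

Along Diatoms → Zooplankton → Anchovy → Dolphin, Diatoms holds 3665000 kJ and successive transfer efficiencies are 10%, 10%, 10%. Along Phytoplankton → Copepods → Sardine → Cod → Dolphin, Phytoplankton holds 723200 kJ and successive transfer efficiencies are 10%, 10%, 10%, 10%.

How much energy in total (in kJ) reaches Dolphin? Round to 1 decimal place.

3737.3 kJ

Via Diatoms: 3665000 × 0.1 × 0.1 × 0.1 = 3665 kJ
Via Phytoplankton: 723200 × 0.1 × 0.1 × 0.1 × 0.1 = 72.32 kJ
Total at Dolphin: 3665 + 72.32 = 3737.32 kJ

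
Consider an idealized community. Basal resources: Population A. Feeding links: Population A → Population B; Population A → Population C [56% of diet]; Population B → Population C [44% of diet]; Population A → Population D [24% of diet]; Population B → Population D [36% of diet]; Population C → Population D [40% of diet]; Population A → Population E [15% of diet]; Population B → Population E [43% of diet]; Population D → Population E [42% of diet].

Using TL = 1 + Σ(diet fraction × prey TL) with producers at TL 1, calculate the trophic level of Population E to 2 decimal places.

Population B: 1 + 1 = 2
Population C: 1 + (0.56×1 + 0.44×2) = 2.44
Population D: 1 + (0.24×1 + 0.36×2 + 0.4×2.44) = 2.936
Population E: 1 + (0.15×1 + 0.43×2 + 0.42×2.936) = 3.24312

3.24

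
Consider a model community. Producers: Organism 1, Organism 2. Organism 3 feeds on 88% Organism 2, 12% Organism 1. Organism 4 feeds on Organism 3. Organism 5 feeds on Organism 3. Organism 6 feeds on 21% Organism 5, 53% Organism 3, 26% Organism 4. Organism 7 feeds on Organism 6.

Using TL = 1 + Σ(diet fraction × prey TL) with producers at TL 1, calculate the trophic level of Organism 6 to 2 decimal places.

Organism 3: 1 + (0.88×1 + 0.12×1) = 2
Organism 4: 1 + 2 = 3
Organism 5: 1 + 2 = 3
Organism 6: 1 + (0.21×3 + 0.53×2 + 0.26×3) = 3.47
Organism 7: 1 + 3.47 = 4.47

3.47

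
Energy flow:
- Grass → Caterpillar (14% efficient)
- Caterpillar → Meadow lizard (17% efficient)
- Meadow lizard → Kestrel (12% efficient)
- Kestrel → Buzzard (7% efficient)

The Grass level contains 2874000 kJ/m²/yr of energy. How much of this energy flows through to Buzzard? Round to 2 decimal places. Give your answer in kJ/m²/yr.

Caterpillar: 2874000 × 0.14 = 402360 kJ/m²/yr
Meadow lizard: 402360 × 0.17 = 68401.2 kJ/m²/yr
Kestrel: 68401.2 × 0.12 = 8208.144 kJ/m²/yr
Buzzard: 8208.144 × 0.07 = 574.57008 kJ/m²/yr

574.57 kJ/m²/yr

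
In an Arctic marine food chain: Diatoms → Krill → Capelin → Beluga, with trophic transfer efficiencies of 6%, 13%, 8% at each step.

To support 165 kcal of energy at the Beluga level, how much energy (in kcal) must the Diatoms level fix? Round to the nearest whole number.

Cumulative transfer efficiency: 0.06 × 0.13 × 0.08 = 0.000624
Diatoms energy = 165 / 0.000624 = 264423 kcal

264423 kcal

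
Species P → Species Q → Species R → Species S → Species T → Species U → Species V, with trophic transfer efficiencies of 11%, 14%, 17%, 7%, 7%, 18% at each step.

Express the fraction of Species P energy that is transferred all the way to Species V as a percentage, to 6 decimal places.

0.000231%

Product of link efficiencies: 0.11 × 0.14 × 0.17 × 0.07 × 0.07 × 0.18 = 0.000002309076
As a percentage: 0.000002309076 × 100 = 0.000231%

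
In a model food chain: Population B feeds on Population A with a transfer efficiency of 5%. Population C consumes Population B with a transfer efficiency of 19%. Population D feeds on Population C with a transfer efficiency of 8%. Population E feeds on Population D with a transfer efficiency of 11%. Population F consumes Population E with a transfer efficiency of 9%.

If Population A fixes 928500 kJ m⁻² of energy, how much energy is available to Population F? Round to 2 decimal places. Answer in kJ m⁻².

6.99 kJ m⁻²

Population B: 928500 × 0.05 = 46425 kJ m⁻²
Population C: 46425 × 0.19 = 8820.75 kJ m⁻²
Population D: 8820.75 × 0.08 = 705.66 kJ m⁻²
Population E: 705.66 × 0.11 = 77.6226 kJ m⁻²
Population F: 77.6226 × 0.09 = 6.986034 kJ m⁻²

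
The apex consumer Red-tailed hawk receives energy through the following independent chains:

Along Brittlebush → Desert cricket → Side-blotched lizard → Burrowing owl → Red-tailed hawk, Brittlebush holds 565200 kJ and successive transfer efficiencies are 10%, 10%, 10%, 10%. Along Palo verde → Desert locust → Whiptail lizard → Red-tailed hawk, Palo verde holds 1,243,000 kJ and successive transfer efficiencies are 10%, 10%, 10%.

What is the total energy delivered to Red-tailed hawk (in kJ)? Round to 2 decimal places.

1299.52 kJ

Via Brittlebush: 565200 × 0.1 × 0.1 × 0.1 × 0.1 = 56.52 kJ
Via Palo verde: 1243000 × 0.1 × 0.1 × 0.1 = 1243 kJ
Total at Red-tailed hawk: 56.52 + 1243 = 1299.52 kJ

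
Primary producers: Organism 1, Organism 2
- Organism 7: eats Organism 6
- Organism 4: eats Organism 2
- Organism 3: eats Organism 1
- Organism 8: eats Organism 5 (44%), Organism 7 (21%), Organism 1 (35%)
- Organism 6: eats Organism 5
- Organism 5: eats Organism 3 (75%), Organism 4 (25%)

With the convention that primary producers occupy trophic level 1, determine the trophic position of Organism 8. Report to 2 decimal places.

3.72

Organism 3: 1 + 1 = 2
Organism 4: 1 + 1 = 2
Organism 5: 1 + (0.75×2 + 0.25×2) = 3
Organism 6: 1 + 3 = 4
Organism 7: 1 + 4 = 5
Organism 8: 1 + (0.44×3 + 0.21×5 + 0.35×1) = 3.72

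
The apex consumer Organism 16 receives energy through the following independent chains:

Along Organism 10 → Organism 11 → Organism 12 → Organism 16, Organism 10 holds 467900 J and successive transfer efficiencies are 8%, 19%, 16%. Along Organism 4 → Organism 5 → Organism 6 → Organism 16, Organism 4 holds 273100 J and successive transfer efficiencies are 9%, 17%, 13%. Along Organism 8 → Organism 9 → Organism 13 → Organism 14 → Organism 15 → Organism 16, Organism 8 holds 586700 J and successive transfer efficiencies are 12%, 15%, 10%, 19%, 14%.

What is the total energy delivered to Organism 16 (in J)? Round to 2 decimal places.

1709.22 J

Via Organism 10: 467900 × 0.08 × 0.19 × 0.16 = 1137.9328 J
Via Organism 4: 273100 × 0.09 × 0.17 × 0.13 = 543.1959 J
Via Organism 8: 586700 × 0.12 × 0.15 × 0.1 × 0.19 × 0.14 = 28.091196 J
Total at Organism 16: 1137.9328 + 543.1959 + 28.091196 = 1709.219896 J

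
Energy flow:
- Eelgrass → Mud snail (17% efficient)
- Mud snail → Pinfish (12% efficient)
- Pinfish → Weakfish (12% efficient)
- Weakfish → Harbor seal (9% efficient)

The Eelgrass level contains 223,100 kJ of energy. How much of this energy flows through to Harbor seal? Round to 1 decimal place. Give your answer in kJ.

Mud snail: 223100 × 0.17 = 37927 kJ
Pinfish: 37927 × 0.12 = 4551.24 kJ
Weakfish: 4551.24 × 0.12 = 546.1488 kJ
Harbor seal: 546.1488 × 0.09 = 49.153392 kJ

49.2 kJ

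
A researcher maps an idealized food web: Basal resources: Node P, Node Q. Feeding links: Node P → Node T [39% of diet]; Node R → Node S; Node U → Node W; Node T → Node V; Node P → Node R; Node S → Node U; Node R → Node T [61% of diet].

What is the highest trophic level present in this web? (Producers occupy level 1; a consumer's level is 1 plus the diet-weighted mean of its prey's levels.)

5

Node R: 1 + 1 = 2
Node S: 1 + 2 = 3
Node T: 1 + (0.61×2 + 0.39×1) = 2.61
Node U: 1 + 3 = 4
Node V: 1 + 2.61 = 3.61
Node W: 1 + 4 = 5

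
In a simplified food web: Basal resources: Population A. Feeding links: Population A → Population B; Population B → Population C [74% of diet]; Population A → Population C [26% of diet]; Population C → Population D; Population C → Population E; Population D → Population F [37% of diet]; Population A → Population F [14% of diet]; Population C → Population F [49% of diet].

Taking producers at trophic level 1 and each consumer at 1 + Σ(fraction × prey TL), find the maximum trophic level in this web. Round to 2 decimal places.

3.87

Population B: 1 + 1 = 2
Population C: 1 + (0.74×2 + 0.26×1) = 2.74
Population D: 1 + 2.74 = 3.74
Population E: 1 + 2.74 = 3.74
Population F: 1 + (0.37×3.74 + 0.14×1 + 0.49×2.74) = 3.8664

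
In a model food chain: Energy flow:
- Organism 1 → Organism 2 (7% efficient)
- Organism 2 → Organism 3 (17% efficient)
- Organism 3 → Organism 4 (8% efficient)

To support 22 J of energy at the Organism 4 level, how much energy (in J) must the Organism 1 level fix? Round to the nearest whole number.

Cumulative transfer efficiency: 0.07 × 0.17 × 0.08 = 0.000952
Organism 1 energy = 22 / 0.000952 = 23109 J

23109 J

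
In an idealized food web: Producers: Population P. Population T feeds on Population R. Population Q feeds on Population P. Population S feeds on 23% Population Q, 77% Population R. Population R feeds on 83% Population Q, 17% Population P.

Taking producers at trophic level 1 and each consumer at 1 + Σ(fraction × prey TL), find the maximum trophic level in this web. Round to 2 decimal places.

Population Q: 1 + 1 = 2
Population R: 1 + (0.83×2 + 0.17×1) = 2.83
Population S: 1 + (0.23×2 + 0.77×2.83) = 3.6391
Population T: 1 + 2.83 = 3.83

3.83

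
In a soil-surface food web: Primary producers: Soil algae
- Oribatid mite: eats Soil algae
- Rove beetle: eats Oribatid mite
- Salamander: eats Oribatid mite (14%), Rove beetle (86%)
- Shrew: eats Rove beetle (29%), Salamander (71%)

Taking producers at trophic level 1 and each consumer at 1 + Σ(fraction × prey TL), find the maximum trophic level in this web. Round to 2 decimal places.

Oribatid mite: 1 + 1 = 2
Rove beetle: 1 + 2 = 3
Salamander: 1 + (0.14×2 + 0.86×3) = 3.86
Shrew: 1 + (0.29×3 + 0.71×3.86) = 4.6106

4.61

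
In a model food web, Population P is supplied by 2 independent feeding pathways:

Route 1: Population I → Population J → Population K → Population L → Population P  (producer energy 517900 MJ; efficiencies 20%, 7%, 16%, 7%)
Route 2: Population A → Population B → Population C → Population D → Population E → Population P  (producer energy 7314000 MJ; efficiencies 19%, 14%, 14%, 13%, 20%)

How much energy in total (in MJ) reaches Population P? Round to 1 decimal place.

789.4 MJ

Route 1: 517900 × 0.2 × 0.07 × 0.16 × 0.07 = 81.20672 MJ
Route 2: 7314000 × 0.19 × 0.14 × 0.14 × 0.13 × 0.2 = 708.170736 MJ
Total at Population P: 81.20672 + 708.170736 = 789.377456 MJ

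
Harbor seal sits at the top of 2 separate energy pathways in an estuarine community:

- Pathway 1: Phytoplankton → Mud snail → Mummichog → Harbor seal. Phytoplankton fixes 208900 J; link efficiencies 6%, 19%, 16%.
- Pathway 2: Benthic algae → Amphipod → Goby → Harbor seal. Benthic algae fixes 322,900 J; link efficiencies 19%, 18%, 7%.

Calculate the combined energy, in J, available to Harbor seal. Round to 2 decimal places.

1154.06 J

Pathway 1: 208900 × 0.06 × 0.19 × 0.16 = 381.0336 J
Pathway 2: 322900 × 0.19 × 0.18 × 0.07 = 773.0226 J
Total at Harbor seal: 381.0336 + 773.0226 = 1154.0562 J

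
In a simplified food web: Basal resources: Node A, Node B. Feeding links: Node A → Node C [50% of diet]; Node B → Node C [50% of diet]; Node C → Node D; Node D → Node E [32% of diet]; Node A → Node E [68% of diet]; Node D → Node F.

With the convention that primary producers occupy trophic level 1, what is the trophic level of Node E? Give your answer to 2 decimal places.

Node C: 1 + (0.5×1 + 0.5×1) = 2
Node D: 1 + 2 = 3
Node E: 1 + (0.32×3 + 0.68×1) = 2.64
Node F: 1 + 3 = 4

2.64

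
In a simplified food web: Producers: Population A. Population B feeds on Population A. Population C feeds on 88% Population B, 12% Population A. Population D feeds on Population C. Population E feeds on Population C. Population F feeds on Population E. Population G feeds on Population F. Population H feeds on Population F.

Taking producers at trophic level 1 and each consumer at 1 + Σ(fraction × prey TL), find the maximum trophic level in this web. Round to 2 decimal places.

5.88

Population B: 1 + 1 = 2
Population C: 1 + (0.88×2 + 0.12×1) = 2.88
Population D: 1 + 2.88 = 3.88
Population E: 1 + 2.88 = 3.88
Population F: 1 + 3.88 = 4.88
Population G: 1 + 4.88 = 5.88
Population H: 1 + 4.88 = 5.88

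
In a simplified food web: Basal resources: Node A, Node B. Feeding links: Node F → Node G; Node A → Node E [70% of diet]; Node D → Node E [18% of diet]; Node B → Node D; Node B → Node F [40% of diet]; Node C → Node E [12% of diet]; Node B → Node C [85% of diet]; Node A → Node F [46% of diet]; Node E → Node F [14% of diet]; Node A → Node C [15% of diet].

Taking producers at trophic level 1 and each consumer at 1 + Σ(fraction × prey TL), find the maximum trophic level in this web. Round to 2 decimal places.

Node C: 1 + (0.85×1 + 0.15×1) = 2
Node D: 1 + 1 = 2
Node E: 1 + (0.18×2 + 0.12×2 + 0.7×1) = 2.3
Node F: 1 + (0.4×1 + 0.14×2.3 + 0.46×1) = 2.182
Node G: 1 + 2.182 = 3.182

3.18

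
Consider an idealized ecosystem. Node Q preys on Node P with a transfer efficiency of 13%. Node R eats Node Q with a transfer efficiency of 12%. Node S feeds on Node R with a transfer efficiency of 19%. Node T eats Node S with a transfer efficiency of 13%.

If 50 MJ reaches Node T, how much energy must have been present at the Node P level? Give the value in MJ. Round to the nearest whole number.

Cumulative transfer efficiency: 0.13 × 0.12 × 0.19 × 0.13 = 0.00038532
Node P energy = 50 / 0.00038532 = 129762 MJ

129762 MJ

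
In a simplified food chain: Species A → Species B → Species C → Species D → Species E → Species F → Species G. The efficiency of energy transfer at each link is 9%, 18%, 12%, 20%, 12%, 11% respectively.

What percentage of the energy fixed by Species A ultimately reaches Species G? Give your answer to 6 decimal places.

Product of link efficiencies: 0.09 × 0.18 × 0.12 × 0.2 × 0.12 × 0.11 = 0.00000513216
As a percentage: 0.00000513216 × 100 = 0.000513%

0.000513%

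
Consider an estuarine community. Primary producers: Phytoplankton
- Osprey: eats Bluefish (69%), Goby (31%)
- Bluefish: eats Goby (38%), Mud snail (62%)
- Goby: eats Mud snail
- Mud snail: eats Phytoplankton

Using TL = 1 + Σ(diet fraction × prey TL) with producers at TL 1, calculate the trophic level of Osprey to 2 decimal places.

Mud snail: 1 + 1 = 2
Goby: 1 + 2 = 3
Bluefish: 1 + (0.38×3 + 0.62×2) = 3.38
Osprey: 1 + (0.69×3.38 + 0.31×3) = 4.2622

4.26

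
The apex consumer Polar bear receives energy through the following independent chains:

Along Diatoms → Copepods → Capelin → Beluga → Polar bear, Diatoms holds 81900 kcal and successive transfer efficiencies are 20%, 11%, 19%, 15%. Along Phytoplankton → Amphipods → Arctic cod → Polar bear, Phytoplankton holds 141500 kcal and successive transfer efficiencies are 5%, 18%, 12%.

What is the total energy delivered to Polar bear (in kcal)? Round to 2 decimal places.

Via Diatoms: 81900 × 0.2 × 0.11 × 0.19 × 0.15 = 51.3513 kcal
Via Phytoplankton: 141500 × 0.05 × 0.18 × 0.12 = 152.82 kcal
Total at Polar bear: 51.3513 + 152.82 = 204.1713 kcal

204.17 kcal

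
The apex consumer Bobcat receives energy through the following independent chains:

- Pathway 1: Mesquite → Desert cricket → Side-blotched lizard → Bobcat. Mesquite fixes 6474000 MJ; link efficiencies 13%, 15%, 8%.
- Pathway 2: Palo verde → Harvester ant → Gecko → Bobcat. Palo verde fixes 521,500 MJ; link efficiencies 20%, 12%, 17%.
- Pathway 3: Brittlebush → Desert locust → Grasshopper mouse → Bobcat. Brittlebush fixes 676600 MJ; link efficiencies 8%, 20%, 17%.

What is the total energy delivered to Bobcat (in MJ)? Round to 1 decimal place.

Pathway 1: 6474000 × 0.13 × 0.15 × 0.08 = 10099.44 MJ
Pathway 2: 521500 × 0.2 × 0.12 × 0.17 = 2127.72 MJ
Pathway 3: 676600 × 0.08 × 0.2 × 0.17 = 1840.352 MJ
Total at Bobcat: 10099.44 + 2127.72 + 1840.352 = 14067.512 MJ

14067.5 MJ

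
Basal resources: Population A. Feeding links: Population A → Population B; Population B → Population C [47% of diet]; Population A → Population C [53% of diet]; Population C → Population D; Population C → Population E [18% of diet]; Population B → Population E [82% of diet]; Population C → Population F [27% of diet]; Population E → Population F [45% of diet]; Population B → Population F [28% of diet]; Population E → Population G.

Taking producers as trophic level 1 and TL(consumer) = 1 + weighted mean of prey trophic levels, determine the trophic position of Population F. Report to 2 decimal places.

Population B: 1 + 1 = 2
Population C: 1 + (0.47×2 + 0.53×1) = 2.47
Population D: 1 + 2.47 = 3.47
Population E: 1 + (0.18×2.47 + 0.82×2) = 3.0846
Population F: 1 + (0.27×2.47 + 0.45×3.0846 + 0.28×2) = 3.61497
Population G: 1 + 3.0846 = 4.0846

3.61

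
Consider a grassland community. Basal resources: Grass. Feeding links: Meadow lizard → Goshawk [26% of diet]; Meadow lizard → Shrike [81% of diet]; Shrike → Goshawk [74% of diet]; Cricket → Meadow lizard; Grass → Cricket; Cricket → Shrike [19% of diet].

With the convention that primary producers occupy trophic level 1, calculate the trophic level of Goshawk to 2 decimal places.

Cricket: 1 + 1 = 2
Meadow lizard: 1 + 2 = 3
Shrike: 1 + (0.81×3 + 0.19×2) = 3.81
Goshawk: 1 + (0.26×3 + 0.74×3.81) = 4.5994

4.60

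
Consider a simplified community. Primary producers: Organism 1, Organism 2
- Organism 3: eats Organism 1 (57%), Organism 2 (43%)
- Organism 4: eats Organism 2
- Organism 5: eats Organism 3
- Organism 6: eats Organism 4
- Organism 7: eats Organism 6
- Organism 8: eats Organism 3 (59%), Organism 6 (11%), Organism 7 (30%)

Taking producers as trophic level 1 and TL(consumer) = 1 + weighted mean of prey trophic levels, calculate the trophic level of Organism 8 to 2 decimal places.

3.71

Organism 3: 1 + (0.57×1 + 0.43×1) = 2
Organism 4: 1 + 1 = 2
Organism 5: 1 + 2 = 3
Organism 6: 1 + 2 = 3
Organism 7: 1 + 3 = 4
Organism 8: 1 + (0.59×2 + 0.11×3 + 0.3×4) = 3.71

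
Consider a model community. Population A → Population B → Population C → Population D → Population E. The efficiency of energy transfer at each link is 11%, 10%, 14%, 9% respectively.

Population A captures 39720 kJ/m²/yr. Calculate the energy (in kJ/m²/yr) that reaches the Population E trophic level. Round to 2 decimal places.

5.51 kJ/m²/yr

Population B: 39720 × 0.11 = 4369.2 kJ/m²/yr
Population C: 4369.2 × 0.1 = 436.92 kJ/m²/yr
Population D: 436.92 × 0.14 = 61.1688 kJ/m²/yr
Population E: 61.1688 × 0.09 = 5.505192 kJ/m²/yr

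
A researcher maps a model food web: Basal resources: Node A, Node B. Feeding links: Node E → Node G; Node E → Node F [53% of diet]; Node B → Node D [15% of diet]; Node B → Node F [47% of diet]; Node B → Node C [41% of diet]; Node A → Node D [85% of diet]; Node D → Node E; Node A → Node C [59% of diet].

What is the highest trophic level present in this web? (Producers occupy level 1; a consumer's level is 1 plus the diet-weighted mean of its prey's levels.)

Node C: 1 + (0.59×1 + 0.41×1) = 2
Node D: 1 + (0.85×1 + 0.15×1) = 2
Node E: 1 + 2 = 3
Node F: 1 + (0.53×3 + 0.47×1) = 3.06
Node G: 1 + 3 = 4

4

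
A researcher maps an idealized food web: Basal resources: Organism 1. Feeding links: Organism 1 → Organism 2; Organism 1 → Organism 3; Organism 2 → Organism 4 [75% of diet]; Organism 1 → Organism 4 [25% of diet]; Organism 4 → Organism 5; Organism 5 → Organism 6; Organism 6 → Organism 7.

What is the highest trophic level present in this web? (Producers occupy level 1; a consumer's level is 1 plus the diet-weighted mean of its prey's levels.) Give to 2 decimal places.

5.75

Organism 2: 1 + 1 = 2
Organism 3: 1 + 1 = 2
Organism 4: 1 + (0.75×2 + 0.25×1) = 2.75
Organism 5: 1 + 2.75 = 3.75
Organism 6: 1 + 3.75 = 4.75
Organism 7: 1 + 4.75 = 5.75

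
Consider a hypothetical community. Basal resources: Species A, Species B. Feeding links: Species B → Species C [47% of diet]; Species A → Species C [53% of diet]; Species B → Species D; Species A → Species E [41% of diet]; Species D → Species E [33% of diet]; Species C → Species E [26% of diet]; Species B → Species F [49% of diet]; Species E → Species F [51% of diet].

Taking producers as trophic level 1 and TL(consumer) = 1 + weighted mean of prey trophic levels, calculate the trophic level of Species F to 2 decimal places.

2.81

Species C: 1 + (0.47×1 + 0.53×1) = 2
Species D: 1 + 1 = 2
Species E: 1 + (0.41×1 + 0.33×2 + 0.26×2) = 2.59
Species F: 1 + (0.49×1 + 0.51×2.59) = 2.8109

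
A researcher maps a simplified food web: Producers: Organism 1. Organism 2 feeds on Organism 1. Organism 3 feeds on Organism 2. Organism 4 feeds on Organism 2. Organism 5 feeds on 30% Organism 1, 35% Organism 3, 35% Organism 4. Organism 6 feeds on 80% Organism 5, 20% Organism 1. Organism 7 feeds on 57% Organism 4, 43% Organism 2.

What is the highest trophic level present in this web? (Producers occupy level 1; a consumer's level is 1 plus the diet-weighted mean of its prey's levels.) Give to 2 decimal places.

3.92

Organism 2: 1 + 1 = 2
Organism 3: 1 + 2 = 3
Organism 4: 1 + 2 = 3
Organism 5: 1 + (0.3×1 + 0.35×3 + 0.35×3) = 3.4
Organism 6: 1 + (0.8×3.4 + 0.2×1) = 3.92
Organism 7: 1 + (0.57×3 + 0.43×2) = 3.57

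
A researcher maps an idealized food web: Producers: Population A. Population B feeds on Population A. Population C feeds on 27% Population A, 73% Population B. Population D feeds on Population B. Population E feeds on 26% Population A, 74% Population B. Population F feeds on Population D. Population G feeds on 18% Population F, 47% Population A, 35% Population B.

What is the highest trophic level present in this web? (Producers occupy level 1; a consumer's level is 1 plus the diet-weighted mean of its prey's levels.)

Population B: 1 + 1 = 2
Population C: 1 + (0.27×1 + 0.73×2) = 2.73
Population D: 1 + 2 = 3
Population E: 1 + (0.26×1 + 0.74×2) = 2.74
Population F: 1 + 3 = 4
Population G: 1 + (0.18×4 + 0.47×1 + 0.35×2) = 2.89

4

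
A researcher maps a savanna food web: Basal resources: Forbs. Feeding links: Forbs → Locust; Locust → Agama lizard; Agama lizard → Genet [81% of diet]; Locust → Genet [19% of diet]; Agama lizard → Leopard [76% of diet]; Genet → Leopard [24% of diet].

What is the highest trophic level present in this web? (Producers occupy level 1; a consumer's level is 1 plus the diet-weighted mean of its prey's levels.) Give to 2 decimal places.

Locust: 1 + 1 = 2
Agama lizard: 1 + 2 = 3
Genet: 1 + (0.81×3 + 0.19×2) = 3.81
Leopard: 1 + (0.76×3 + 0.24×3.81) = 4.1944

4.19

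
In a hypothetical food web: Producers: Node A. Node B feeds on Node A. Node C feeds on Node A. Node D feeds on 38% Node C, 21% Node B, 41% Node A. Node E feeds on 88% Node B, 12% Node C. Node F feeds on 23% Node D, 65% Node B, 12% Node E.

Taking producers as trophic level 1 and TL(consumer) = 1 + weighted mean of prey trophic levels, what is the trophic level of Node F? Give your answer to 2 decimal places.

Node B: 1 + 1 = 2
Node C: 1 + 1 = 2
Node D: 1 + (0.38×2 + 0.21×2 + 0.41×1) = 2.59
Node E: 1 + (0.88×2 + 0.12×2) = 3
Node F: 1 + (0.23×2.59 + 0.65×2 + 0.12×3) = 3.2557

3.26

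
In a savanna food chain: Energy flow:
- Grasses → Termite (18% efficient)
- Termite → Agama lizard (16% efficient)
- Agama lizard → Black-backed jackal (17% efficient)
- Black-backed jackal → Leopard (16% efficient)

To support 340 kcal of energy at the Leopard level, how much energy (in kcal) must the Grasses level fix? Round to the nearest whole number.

Cumulative transfer efficiency: 0.18 × 0.16 × 0.17 × 0.16 = 0.00078336
Grasses energy = 340 / 0.00078336 = 434028 kcal

434028 kcal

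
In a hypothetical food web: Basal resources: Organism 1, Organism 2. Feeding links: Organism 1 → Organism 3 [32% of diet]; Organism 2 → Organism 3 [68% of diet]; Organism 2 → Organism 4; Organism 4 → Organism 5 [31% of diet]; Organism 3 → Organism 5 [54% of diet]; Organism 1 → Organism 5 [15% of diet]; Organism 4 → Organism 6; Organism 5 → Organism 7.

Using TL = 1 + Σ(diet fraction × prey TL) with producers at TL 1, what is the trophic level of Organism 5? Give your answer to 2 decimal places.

Organism 3: 1 + (0.32×1 + 0.68×1) = 2
Organism 4: 1 + 1 = 2
Organism 5: 1 + (0.31×2 + 0.54×2 + 0.15×1) = 2.85
Organism 6: 1 + 2 = 3
Organism 7: 1 + 2.85 = 3.85

2.85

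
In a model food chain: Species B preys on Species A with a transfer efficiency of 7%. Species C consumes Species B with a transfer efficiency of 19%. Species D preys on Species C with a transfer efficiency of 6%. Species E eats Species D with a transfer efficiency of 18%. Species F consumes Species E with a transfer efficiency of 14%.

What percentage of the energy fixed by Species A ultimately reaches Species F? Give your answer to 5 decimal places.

0.00201%

Product of link efficiencies: 0.07 × 0.19 × 0.06 × 0.18 × 0.14 = 0.0000201096
As a percentage: 0.0000201096 × 100 = 0.00201%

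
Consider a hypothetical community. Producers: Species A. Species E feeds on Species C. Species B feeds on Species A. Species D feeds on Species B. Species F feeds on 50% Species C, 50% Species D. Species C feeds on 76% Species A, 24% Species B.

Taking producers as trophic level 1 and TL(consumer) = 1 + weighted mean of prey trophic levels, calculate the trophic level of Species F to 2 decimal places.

Species B: 1 + 1 = 2
Species C: 1 + (0.76×1 + 0.24×2) = 2.24
Species D: 1 + 2 = 3
Species E: 1 + 2.24 = 3.24
Species F: 1 + (0.5×2.24 + 0.5×3) = 3.62

3.62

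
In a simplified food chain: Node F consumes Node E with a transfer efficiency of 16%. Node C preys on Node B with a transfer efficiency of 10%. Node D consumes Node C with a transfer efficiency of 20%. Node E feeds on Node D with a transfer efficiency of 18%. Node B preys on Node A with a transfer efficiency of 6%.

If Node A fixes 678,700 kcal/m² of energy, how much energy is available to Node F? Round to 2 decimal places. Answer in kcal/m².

23.46 kcal/m²

Node B: 678700 × 0.06 = 40722 kcal/m²
Node C: 40722 × 0.1 = 4072.2 kcal/m²
Node D: 4072.2 × 0.2 = 814.44 kcal/m²
Node E: 814.44 × 0.18 = 146.5992 kcal/m²
Node F: 146.5992 × 0.16 = 23.455872 kcal/m²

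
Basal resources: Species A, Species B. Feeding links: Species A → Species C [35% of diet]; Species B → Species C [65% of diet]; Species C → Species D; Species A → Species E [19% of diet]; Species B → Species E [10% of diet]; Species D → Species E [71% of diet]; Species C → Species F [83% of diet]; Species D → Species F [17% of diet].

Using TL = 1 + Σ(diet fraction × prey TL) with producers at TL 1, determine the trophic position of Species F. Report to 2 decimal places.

3.17

Species C: 1 + (0.35×1 + 0.65×1) = 2
Species D: 1 + 2 = 3
Species E: 1 + (0.19×1 + 0.1×1 + 0.71×3) = 3.42
Species F: 1 + (0.83×2 + 0.17×3) = 3.17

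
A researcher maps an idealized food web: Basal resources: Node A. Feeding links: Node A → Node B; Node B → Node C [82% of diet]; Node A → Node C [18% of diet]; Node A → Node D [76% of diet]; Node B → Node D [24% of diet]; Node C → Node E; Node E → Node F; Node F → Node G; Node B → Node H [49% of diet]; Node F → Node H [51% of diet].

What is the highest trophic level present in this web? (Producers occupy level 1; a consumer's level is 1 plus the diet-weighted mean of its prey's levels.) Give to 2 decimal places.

5.82

Node B: 1 + 1 = 2
Node C: 1 + (0.82×2 + 0.18×1) = 2.82
Node D: 1 + (0.76×1 + 0.24×2) = 2.24
Node E: 1 + 2.82 = 3.82
Node F: 1 + 3.82 = 4.82
Node G: 1 + 4.82 = 5.82
Node H: 1 + (0.49×2 + 0.51×4.82) = 4.4382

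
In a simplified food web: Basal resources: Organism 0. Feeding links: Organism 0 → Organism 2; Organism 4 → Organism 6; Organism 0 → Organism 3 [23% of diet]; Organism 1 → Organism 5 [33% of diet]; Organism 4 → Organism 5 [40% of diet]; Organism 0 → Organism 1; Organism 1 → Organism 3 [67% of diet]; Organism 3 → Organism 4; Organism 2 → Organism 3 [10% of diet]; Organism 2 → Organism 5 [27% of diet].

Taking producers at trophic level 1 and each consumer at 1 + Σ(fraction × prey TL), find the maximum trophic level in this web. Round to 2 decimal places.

4.77

Organism 1: 1 + 1 = 2
Organism 2: 1 + 1 = 2
Organism 3: 1 + (0.1×2 + 0.23×1 + 0.67×2) = 2.77
Organism 4: 1 + 2.77 = 3.77
Organism 5: 1 + (0.4×3.77 + 0.27×2 + 0.33×2) = 3.708
Organism 6: 1 + 3.77 = 4.77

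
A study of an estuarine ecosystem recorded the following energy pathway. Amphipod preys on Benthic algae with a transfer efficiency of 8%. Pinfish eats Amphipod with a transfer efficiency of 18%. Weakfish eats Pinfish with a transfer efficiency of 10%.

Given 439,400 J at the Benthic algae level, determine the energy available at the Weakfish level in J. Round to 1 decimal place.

Amphipod: 439400 × 0.08 = 35152 J
Pinfish: 35152 × 0.18 = 6327.36 J
Weakfish: 6327.36 × 0.1 = 632.736 J

632.7 J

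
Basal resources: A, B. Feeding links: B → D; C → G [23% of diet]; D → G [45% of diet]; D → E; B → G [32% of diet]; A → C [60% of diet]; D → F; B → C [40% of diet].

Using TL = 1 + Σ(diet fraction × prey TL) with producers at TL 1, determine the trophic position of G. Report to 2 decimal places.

C: 1 + (0.4×1 + 0.6×1) = 2
D: 1 + 1 = 2
E: 1 + 2 = 3
F: 1 + 2 = 3
G: 1 + (0.45×2 + 0.23×2 + 0.32×1) = 2.68

2.68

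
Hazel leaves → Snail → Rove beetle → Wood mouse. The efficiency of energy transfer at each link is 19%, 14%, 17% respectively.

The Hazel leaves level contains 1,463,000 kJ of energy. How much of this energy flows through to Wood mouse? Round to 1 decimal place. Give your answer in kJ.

6615.7 kJ

Snail: 1463000 × 0.19 = 277970 kJ
Rove beetle: 277970 × 0.14 = 38915.8 kJ
Wood mouse: 38915.8 × 0.17 = 6615.686 kJ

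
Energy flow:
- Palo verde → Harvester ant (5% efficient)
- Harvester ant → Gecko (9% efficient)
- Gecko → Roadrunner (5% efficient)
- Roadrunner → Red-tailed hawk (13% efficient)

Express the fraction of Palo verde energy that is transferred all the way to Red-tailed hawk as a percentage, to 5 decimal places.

0.00293%

Product of link efficiencies: 0.05 × 0.09 × 0.05 × 0.13 = 0.00002925
As a percentage: 0.00002925 × 100 = 0.00293%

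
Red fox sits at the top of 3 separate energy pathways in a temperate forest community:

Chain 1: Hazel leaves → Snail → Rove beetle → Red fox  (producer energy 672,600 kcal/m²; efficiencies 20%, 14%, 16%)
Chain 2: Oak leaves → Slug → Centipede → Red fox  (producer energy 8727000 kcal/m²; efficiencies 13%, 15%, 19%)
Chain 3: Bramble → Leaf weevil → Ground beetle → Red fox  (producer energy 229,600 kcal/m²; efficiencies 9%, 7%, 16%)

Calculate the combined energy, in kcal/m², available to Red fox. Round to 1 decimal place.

Chain 1: 672600 × 0.2 × 0.14 × 0.16 = 3013.248 kcal/m²
Chain 2: 8727000 × 0.13 × 0.15 × 0.19 = 32333.535 kcal/m²
Chain 3: 229600 × 0.09 × 0.07 × 0.16 = 231.4368 kcal/m²
Total at Red fox: 3013.248 + 32333.535 + 231.4368 = 35578.2198 kcal/m²

35578.2 kcal/m²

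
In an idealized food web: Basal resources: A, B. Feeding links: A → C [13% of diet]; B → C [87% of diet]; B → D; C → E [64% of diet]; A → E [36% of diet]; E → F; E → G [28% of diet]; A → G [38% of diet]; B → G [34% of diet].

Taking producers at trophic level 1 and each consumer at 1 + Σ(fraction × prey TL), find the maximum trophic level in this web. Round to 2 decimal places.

C: 1 + (0.13×1 + 0.87×1) = 2
D: 1 + 1 = 2
E: 1 + (0.64×2 + 0.36×1) = 2.64
F: 1 + 2.64 = 3.64
G: 1 + (0.28×2.64 + 0.38×1 + 0.34×1) = 2.4592

3.64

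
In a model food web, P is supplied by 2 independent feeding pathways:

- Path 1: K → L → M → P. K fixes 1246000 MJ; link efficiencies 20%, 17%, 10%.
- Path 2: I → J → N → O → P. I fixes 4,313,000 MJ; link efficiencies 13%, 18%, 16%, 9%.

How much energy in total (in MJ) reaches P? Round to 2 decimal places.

5689.71 MJ

Path 1: 1246000 × 0.2 × 0.17 × 0.1 = 4236.4 MJ
Path 2: 4313000 × 0.13 × 0.18 × 0.16 × 0.09 = 1453.30848 MJ
Total at P: 4236.4 + 1453.30848 = 5689.70848 MJ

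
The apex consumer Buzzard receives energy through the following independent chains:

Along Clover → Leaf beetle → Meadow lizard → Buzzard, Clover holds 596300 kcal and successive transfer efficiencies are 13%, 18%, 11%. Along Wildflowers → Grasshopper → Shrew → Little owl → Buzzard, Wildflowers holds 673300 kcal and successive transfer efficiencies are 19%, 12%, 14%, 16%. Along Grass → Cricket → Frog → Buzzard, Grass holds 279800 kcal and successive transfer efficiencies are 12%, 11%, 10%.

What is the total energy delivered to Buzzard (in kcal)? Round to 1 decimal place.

2248.1 kcal

Via Clover: 596300 × 0.13 × 0.18 × 0.11 = 1534.8762 kcal
Via Wildflowers: 673300 × 0.19 × 0.12 × 0.14 × 0.16 = 343.867776 kcal
Via Grass: 279800 × 0.12 × 0.11 × 0.1 = 369.336 kcal
Total at Buzzard: 1534.8762 + 343.867776 + 369.336 = 2248.079976 kcal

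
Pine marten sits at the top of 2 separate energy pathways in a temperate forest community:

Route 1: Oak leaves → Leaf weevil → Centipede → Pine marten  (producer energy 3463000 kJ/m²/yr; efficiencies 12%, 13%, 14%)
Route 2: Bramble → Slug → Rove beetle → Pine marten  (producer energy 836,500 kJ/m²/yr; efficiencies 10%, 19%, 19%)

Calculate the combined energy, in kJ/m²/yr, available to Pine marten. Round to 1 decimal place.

10583.0 kJ/m²/yr

Route 1: 3463000 × 0.12 × 0.13 × 0.14 = 7563.192 kJ/m²/yr
Route 2: 836500 × 0.1 × 0.19 × 0.19 = 3019.765 kJ/m²/yr
Total at Pine marten: 7563.192 + 3019.765 = 10582.957 kJ/m²/yr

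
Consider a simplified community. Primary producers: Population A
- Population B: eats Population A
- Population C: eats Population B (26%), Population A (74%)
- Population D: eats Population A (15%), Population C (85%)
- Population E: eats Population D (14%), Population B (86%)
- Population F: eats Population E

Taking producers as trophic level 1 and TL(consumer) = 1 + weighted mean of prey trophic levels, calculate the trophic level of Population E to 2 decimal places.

3.15

Population B: 1 + 1 = 2
Population C: 1 + (0.26×2 + 0.74×1) = 2.26
Population D: 1 + (0.15×1 + 0.85×2.26) = 3.071
Population E: 1 + (0.14×3.071 + 0.86×2) = 3.14994
Population F: 1 + 3.14994 = 4.14994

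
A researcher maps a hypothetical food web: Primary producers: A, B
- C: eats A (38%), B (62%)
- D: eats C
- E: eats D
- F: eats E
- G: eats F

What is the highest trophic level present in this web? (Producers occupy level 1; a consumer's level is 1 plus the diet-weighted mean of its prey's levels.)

6

C: 1 + (0.38×1 + 0.62×1) = 2
D: 1 + 2 = 3
E: 1 + 3 = 4
F: 1 + 4 = 5
G: 1 + 5 = 6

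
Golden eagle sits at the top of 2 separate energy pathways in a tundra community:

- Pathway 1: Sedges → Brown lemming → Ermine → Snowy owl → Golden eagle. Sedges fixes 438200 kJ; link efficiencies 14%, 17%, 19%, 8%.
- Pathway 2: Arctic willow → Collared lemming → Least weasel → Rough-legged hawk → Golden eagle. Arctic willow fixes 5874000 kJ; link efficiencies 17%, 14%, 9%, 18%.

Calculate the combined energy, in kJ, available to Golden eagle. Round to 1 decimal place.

2423.3 kJ

Pathway 1: 438200 × 0.14 × 0.17 × 0.19 × 0.08 = 158.523232 kJ
Pathway 2: 5874000 × 0.17 × 0.14 × 0.09 × 0.18 = 2264.77944 kJ
Total at Golden eagle: 158.523232 + 2264.77944 = 2423.302672 kJ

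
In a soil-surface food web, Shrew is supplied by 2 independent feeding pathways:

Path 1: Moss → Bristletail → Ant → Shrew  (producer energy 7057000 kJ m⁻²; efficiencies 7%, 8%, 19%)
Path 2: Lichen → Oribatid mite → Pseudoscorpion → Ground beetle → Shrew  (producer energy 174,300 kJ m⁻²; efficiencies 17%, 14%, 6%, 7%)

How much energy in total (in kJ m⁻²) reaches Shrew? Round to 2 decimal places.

Path 1: 7057000 × 0.07 × 0.08 × 0.19 = 7508.648 kJ m⁻²
Path 2: 174300 × 0.17 × 0.14 × 0.06 × 0.07 = 17.423028 kJ m⁻²
Total at Shrew: 7508.648 + 17.423028 = 7526.071028 kJ m⁻²

7526.07 kJ m⁻²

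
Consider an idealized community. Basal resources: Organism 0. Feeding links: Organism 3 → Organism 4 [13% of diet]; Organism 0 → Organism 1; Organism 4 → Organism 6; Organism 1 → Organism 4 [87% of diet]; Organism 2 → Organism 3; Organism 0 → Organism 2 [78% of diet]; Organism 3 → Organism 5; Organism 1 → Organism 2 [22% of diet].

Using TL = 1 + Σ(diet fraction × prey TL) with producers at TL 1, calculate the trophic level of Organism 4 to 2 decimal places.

Organism 1: 1 + 1 = 2
Organism 2: 1 + (0.22×2 + 0.78×1) = 2.22
Organism 3: 1 + 2.22 = 3.22
Organism 4: 1 + (0.87×2 + 0.13×3.22) = 3.1586
Organism 5: 1 + 3.22 = 4.22
Organism 6: 1 + 3.1586 = 4.1586

3.16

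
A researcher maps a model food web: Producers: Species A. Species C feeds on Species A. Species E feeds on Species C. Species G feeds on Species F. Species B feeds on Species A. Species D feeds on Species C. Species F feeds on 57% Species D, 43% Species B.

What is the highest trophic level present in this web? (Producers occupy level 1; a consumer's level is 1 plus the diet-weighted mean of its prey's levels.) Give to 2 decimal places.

4.57

Species B: 1 + 1 = 2
Species C: 1 + 1 = 2
Species D: 1 + 2 = 3
Species E: 1 + 2 = 3
Species F: 1 + (0.57×3 + 0.43×2) = 3.57
Species G: 1 + 3.57 = 4.57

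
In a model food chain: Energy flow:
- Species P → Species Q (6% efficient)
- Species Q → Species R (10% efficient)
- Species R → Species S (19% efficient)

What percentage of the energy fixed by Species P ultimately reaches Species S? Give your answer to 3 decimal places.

0.114%

Product of link efficiencies: 0.06 × 0.1 × 0.19 = 0.00114
As a percentage: 0.00114 × 100 = 0.114%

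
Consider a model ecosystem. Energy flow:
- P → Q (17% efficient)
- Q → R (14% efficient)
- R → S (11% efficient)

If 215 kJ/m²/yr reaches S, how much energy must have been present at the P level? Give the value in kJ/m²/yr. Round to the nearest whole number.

Cumulative transfer efficiency: 0.17 × 0.14 × 0.11 = 0.002618
P energy = 215 / 0.002618 = 82124 kJ/m²/yr

82124 kJ/m²/yr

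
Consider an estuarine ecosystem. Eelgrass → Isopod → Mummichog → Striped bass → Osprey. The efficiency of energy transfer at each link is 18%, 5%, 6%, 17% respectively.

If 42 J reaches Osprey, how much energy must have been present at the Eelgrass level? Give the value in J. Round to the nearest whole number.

457516 J

Cumulative transfer efficiency: 0.18 × 0.05 × 0.06 × 0.17 = 0.0000918
Eelgrass energy = 42 / 0.0000918 = 457516 J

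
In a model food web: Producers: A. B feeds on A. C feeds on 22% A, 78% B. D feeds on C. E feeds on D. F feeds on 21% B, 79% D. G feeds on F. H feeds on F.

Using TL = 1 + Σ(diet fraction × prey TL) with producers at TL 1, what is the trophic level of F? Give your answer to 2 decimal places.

4.41

B: 1 + 1 = 2
C: 1 + (0.22×1 + 0.78×2) = 2.78
D: 1 + 2.78 = 3.78
E: 1 + 3.78 = 4.78
F: 1 + (0.21×2 + 0.79×3.78) = 4.4062
G: 1 + 4.4062 = 5.4062
H: 1 + 4.4062 = 5.4062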